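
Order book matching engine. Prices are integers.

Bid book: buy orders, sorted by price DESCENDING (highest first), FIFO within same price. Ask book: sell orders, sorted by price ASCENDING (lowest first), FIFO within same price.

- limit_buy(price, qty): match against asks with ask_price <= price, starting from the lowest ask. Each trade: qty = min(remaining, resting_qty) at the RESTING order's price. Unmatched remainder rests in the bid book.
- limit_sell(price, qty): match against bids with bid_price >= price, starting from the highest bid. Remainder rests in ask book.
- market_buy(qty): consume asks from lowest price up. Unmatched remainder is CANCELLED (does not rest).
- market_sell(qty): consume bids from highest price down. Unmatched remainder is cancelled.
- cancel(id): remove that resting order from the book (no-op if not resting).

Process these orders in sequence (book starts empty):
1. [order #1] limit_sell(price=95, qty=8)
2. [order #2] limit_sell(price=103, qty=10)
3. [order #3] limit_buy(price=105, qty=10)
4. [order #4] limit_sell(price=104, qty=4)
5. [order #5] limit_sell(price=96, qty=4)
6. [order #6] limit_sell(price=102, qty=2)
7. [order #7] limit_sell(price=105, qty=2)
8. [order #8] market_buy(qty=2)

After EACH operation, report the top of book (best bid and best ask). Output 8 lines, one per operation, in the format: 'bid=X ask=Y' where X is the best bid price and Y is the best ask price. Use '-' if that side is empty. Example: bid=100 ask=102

Answer: bid=- ask=95
bid=- ask=95
bid=- ask=103
bid=- ask=103
bid=- ask=96
bid=- ask=96
bid=- ask=96
bid=- ask=96

Derivation:
After op 1 [order #1] limit_sell(price=95, qty=8): fills=none; bids=[-] asks=[#1:8@95]
After op 2 [order #2] limit_sell(price=103, qty=10): fills=none; bids=[-] asks=[#1:8@95 #2:10@103]
After op 3 [order #3] limit_buy(price=105, qty=10): fills=#3x#1:8@95 #3x#2:2@103; bids=[-] asks=[#2:8@103]
After op 4 [order #4] limit_sell(price=104, qty=4): fills=none; bids=[-] asks=[#2:8@103 #4:4@104]
After op 5 [order #5] limit_sell(price=96, qty=4): fills=none; bids=[-] asks=[#5:4@96 #2:8@103 #4:4@104]
After op 6 [order #6] limit_sell(price=102, qty=2): fills=none; bids=[-] asks=[#5:4@96 #6:2@102 #2:8@103 #4:4@104]
After op 7 [order #7] limit_sell(price=105, qty=2): fills=none; bids=[-] asks=[#5:4@96 #6:2@102 #2:8@103 #4:4@104 #7:2@105]
After op 8 [order #8] market_buy(qty=2): fills=#8x#5:2@96; bids=[-] asks=[#5:2@96 #6:2@102 #2:8@103 #4:4@104 #7:2@105]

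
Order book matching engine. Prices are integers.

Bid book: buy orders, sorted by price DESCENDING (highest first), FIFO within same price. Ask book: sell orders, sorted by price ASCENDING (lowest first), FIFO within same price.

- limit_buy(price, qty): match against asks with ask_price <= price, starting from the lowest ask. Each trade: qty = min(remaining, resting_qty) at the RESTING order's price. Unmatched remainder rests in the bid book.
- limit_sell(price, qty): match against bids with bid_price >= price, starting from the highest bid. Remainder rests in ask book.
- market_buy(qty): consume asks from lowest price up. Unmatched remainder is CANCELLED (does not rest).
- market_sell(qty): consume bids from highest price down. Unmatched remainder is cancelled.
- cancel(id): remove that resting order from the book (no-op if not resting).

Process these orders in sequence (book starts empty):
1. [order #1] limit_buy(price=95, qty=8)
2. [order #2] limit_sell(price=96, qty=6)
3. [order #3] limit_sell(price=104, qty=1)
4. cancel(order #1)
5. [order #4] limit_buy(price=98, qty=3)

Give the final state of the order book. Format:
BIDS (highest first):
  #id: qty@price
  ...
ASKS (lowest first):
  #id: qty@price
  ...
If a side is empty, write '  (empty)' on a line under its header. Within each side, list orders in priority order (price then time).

After op 1 [order #1] limit_buy(price=95, qty=8): fills=none; bids=[#1:8@95] asks=[-]
After op 2 [order #2] limit_sell(price=96, qty=6): fills=none; bids=[#1:8@95] asks=[#2:6@96]
After op 3 [order #3] limit_sell(price=104, qty=1): fills=none; bids=[#1:8@95] asks=[#2:6@96 #3:1@104]
After op 4 cancel(order #1): fills=none; bids=[-] asks=[#2:6@96 #3:1@104]
After op 5 [order #4] limit_buy(price=98, qty=3): fills=#4x#2:3@96; bids=[-] asks=[#2:3@96 #3:1@104]

Answer: BIDS (highest first):
  (empty)
ASKS (lowest first):
  #2: 3@96
  #3: 1@104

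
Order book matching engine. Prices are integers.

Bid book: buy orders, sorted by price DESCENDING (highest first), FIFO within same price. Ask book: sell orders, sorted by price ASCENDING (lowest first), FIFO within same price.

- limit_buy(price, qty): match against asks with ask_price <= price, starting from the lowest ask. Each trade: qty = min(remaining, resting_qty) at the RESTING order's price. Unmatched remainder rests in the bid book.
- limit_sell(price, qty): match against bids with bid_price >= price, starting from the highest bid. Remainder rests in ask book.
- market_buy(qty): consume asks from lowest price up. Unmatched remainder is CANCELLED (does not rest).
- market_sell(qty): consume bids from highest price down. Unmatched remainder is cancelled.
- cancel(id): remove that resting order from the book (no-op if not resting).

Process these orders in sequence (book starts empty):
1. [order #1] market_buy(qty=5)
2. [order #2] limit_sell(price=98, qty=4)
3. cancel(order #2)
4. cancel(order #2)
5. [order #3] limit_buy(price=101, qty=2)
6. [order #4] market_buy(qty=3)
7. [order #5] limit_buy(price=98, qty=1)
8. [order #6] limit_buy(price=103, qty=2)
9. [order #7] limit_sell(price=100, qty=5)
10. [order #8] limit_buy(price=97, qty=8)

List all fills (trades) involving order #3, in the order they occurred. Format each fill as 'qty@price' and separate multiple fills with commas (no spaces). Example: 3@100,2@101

Answer: 2@101

Derivation:
After op 1 [order #1] market_buy(qty=5): fills=none; bids=[-] asks=[-]
After op 2 [order #2] limit_sell(price=98, qty=4): fills=none; bids=[-] asks=[#2:4@98]
After op 3 cancel(order #2): fills=none; bids=[-] asks=[-]
After op 4 cancel(order #2): fills=none; bids=[-] asks=[-]
After op 5 [order #3] limit_buy(price=101, qty=2): fills=none; bids=[#3:2@101] asks=[-]
After op 6 [order #4] market_buy(qty=3): fills=none; bids=[#3:2@101] asks=[-]
After op 7 [order #5] limit_buy(price=98, qty=1): fills=none; bids=[#3:2@101 #5:1@98] asks=[-]
After op 8 [order #6] limit_buy(price=103, qty=2): fills=none; bids=[#6:2@103 #3:2@101 #5:1@98] asks=[-]
After op 9 [order #7] limit_sell(price=100, qty=5): fills=#6x#7:2@103 #3x#7:2@101; bids=[#5:1@98] asks=[#7:1@100]
After op 10 [order #8] limit_buy(price=97, qty=8): fills=none; bids=[#5:1@98 #8:8@97] asks=[#7:1@100]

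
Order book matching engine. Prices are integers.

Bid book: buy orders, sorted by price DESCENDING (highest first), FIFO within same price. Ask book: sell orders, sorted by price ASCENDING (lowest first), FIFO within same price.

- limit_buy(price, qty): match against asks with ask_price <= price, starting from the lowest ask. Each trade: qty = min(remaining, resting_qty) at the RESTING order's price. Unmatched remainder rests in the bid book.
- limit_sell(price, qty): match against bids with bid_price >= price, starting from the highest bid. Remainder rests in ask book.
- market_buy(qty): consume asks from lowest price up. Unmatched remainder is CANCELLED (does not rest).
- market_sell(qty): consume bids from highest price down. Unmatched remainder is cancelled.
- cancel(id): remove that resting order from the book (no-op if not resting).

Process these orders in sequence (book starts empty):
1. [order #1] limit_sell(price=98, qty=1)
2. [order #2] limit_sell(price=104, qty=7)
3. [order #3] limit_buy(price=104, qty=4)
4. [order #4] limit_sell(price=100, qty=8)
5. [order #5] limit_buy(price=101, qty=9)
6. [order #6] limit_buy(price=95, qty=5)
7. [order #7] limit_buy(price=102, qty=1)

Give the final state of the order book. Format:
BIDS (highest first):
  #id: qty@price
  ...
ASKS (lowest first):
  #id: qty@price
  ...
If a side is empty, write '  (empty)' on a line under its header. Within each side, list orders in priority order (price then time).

Answer: BIDS (highest first):
  #7: 1@102
  #5: 1@101
  #6: 5@95
ASKS (lowest first):
  #2: 4@104

Derivation:
After op 1 [order #1] limit_sell(price=98, qty=1): fills=none; bids=[-] asks=[#1:1@98]
After op 2 [order #2] limit_sell(price=104, qty=7): fills=none; bids=[-] asks=[#1:1@98 #2:7@104]
After op 3 [order #3] limit_buy(price=104, qty=4): fills=#3x#1:1@98 #3x#2:3@104; bids=[-] asks=[#2:4@104]
After op 4 [order #4] limit_sell(price=100, qty=8): fills=none; bids=[-] asks=[#4:8@100 #2:4@104]
After op 5 [order #5] limit_buy(price=101, qty=9): fills=#5x#4:8@100; bids=[#5:1@101] asks=[#2:4@104]
After op 6 [order #6] limit_buy(price=95, qty=5): fills=none; bids=[#5:1@101 #6:5@95] asks=[#2:4@104]
After op 7 [order #7] limit_buy(price=102, qty=1): fills=none; bids=[#7:1@102 #5:1@101 #6:5@95] asks=[#2:4@104]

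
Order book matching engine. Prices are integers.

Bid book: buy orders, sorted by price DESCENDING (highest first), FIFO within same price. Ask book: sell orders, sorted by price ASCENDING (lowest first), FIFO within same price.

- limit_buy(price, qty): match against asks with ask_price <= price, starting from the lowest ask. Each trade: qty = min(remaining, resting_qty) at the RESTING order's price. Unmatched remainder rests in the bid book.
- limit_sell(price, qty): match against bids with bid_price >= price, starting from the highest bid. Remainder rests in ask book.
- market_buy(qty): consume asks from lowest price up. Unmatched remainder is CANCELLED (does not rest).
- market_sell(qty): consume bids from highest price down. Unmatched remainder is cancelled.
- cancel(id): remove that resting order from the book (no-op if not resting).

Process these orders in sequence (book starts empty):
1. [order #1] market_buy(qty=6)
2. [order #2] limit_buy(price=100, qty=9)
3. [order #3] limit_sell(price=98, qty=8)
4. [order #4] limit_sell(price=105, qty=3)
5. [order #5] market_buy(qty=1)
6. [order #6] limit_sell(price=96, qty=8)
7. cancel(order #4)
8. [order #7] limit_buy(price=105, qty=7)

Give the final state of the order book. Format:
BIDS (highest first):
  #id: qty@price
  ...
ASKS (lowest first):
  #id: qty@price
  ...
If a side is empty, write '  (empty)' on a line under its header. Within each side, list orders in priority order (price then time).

After op 1 [order #1] market_buy(qty=6): fills=none; bids=[-] asks=[-]
After op 2 [order #2] limit_buy(price=100, qty=9): fills=none; bids=[#2:9@100] asks=[-]
After op 3 [order #3] limit_sell(price=98, qty=8): fills=#2x#3:8@100; bids=[#2:1@100] asks=[-]
After op 4 [order #4] limit_sell(price=105, qty=3): fills=none; bids=[#2:1@100] asks=[#4:3@105]
After op 5 [order #5] market_buy(qty=1): fills=#5x#4:1@105; bids=[#2:1@100] asks=[#4:2@105]
After op 6 [order #6] limit_sell(price=96, qty=8): fills=#2x#6:1@100; bids=[-] asks=[#6:7@96 #4:2@105]
After op 7 cancel(order #4): fills=none; bids=[-] asks=[#6:7@96]
After op 8 [order #7] limit_buy(price=105, qty=7): fills=#7x#6:7@96; bids=[-] asks=[-]

Answer: BIDS (highest first):
  (empty)
ASKS (lowest first):
  (empty)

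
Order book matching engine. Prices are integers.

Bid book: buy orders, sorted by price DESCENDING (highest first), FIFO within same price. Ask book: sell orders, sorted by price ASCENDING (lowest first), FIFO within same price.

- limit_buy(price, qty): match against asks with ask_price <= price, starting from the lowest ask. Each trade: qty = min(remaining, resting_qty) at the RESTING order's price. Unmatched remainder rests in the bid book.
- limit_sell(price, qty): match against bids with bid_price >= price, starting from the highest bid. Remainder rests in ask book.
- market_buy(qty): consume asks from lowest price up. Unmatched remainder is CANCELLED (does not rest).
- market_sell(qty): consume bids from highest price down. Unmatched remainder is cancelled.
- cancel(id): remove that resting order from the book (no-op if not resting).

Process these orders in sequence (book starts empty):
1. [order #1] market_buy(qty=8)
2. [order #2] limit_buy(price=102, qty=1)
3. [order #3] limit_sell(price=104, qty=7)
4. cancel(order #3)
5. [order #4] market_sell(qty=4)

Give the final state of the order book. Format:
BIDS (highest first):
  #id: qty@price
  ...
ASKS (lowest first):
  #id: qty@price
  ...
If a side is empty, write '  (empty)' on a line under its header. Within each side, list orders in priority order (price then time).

Answer: BIDS (highest first):
  (empty)
ASKS (lowest first):
  (empty)

Derivation:
After op 1 [order #1] market_buy(qty=8): fills=none; bids=[-] asks=[-]
After op 2 [order #2] limit_buy(price=102, qty=1): fills=none; bids=[#2:1@102] asks=[-]
After op 3 [order #3] limit_sell(price=104, qty=7): fills=none; bids=[#2:1@102] asks=[#3:7@104]
After op 4 cancel(order #3): fills=none; bids=[#2:1@102] asks=[-]
After op 5 [order #4] market_sell(qty=4): fills=#2x#4:1@102; bids=[-] asks=[-]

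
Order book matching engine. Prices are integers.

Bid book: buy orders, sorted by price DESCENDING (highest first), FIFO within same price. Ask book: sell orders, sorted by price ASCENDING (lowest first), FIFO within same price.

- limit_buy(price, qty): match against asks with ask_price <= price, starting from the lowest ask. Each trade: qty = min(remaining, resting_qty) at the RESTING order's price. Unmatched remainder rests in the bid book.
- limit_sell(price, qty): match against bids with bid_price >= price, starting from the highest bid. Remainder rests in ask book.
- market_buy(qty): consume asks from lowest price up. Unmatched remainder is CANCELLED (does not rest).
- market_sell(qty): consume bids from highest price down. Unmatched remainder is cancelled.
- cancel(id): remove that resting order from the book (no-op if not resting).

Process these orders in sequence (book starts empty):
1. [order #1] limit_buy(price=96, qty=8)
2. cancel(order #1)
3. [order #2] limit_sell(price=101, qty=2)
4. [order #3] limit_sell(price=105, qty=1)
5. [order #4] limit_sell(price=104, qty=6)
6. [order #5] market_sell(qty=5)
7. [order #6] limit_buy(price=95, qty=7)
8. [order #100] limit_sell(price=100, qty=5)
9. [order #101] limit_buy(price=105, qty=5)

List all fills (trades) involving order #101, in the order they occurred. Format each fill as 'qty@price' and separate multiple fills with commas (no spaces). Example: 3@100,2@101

After op 1 [order #1] limit_buy(price=96, qty=8): fills=none; bids=[#1:8@96] asks=[-]
After op 2 cancel(order #1): fills=none; bids=[-] asks=[-]
After op 3 [order #2] limit_sell(price=101, qty=2): fills=none; bids=[-] asks=[#2:2@101]
After op 4 [order #3] limit_sell(price=105, qty=1): fills=none; bids=[-] asks=[#2:2@101 #3:1@105]
After op 5 [order #4] limit_sell(price=104, qty=6): fills=none; bids=[-] asks=[#2:2@101 #4:6@104 #3:1@105]
After op 6 [order #5] market_sell(qty=5): fills=none; bids=[-] asks=[#2:2@101 #4:6@104 #3:1@105]
After op 7 [order #6] limit_buy(price=95, qty=7): fills=none; bids=[#6:7@95] asks=[#2:2@101 #4:6@104 #3:1@105]
After op 8 [order #100] limit_sell(price=100, qty=5): fills=none; bids=[#6:7@95] asks=[#100:5@100 #2:2@101 #4:6@104 #3:1@105]
After op 9 [order #101] limit_buy(price=105, qty=5): fills=#101x#100:5@100; bids=[#6:7@95] asks=[#2:2@101 #4:6@104 #3:1@105]

Answer: 5@100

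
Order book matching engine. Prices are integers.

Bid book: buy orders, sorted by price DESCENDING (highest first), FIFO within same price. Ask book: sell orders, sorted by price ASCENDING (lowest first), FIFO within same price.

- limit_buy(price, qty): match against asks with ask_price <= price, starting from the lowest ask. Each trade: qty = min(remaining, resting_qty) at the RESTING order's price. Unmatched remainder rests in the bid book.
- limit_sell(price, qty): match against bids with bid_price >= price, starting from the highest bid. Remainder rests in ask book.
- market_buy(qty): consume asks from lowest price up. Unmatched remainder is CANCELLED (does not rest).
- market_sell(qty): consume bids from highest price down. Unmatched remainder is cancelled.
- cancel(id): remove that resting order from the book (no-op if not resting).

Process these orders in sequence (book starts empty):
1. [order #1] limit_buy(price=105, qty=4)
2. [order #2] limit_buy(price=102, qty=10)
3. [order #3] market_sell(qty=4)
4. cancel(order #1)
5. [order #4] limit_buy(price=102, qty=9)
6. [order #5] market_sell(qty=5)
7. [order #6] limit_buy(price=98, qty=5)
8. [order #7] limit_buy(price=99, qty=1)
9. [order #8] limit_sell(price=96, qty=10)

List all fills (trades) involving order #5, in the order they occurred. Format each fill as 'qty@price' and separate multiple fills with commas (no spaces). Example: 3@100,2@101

Answer: 5@102

Derivation:
After op 1 [order #1] limit_buy(price=105, qty=4): fills=none; bids=[#1:4@105] asks=[-]
After op 2 [order #2] limit_buy(price=102, qty=10): fills=none; bids=[#1:4@105 #2:10@102] asks=[-]
After op 3 [order #3] market_sell(qty=4): fills=#1x#3:4@105; bids=[#2:10@102] asks=[-]
After op 4 cancel(order #1): fills=none; bids=[#2:10@102] asks=[-]
After op 5 [order #4] limit_buy(price=102, qty=9): fills=none; bids=[#2:10@102 #4:9@102] asks=[-]
After op 6 [order #5] market_sell(qty=5): fills=#2x#5:5@102; bids=[#2:5@102 #4:9@102] asks=[-]
After op 7 [order #6] limit_buy(price=98, qty=5): fills=none; bids=[#2:5@102 #4:9@102 #6:5@98] asks=[-]
After op 8 [order #7] limit_buy(price=99, qty=1): fills=none; bids=[#2:5@102 #4:9@102 #7:1@99 #6:5@98] asks=[-]
After op 9 [order #8] limit_sell(price=96, qty=10): fills=#2x#8:5@102 #4x#8:5@102; bids=[#4:4@102 #7:1@99 #6:5@98] asks=[-]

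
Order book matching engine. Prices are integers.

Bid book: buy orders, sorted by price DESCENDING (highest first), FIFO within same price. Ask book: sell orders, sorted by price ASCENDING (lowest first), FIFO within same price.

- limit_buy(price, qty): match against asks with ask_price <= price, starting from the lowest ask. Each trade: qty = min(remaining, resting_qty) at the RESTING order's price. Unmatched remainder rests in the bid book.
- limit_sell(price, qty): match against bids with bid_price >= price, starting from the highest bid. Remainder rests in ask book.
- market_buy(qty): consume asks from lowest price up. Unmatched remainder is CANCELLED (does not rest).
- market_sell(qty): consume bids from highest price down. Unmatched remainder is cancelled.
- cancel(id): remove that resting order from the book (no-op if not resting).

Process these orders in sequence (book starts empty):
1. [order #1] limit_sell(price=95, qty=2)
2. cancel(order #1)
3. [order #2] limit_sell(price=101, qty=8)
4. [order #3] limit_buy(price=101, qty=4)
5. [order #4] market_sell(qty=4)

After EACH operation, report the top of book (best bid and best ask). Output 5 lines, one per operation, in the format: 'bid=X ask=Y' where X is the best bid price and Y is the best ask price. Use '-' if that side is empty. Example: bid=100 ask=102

After op 1 [order #1] limit_sell(price=95, qty=2): fills=none; bids=[-] asks=[#1:2@95]
After op 2 cancel(order #1): fills=none; bids=[-] asks=[-]
After op 3 [order #2] limit_sell(price=101, qty=8): fills=none; bids=[-] asks=[#2:8@101]
After op 4 [order #3] limit_buy(price=101, qty=4): fills=#3x#2:4@101; bids=[-] asks=[#2:4@101]
After op 5 [order #4] market_sell(qty=4): fills=none; bids=[-] asks=[#2:4@101]

Answer: bid=- ask=95
bid=- ask=-
bid=- ask=101
bid=- ask=101
bid=- ask=101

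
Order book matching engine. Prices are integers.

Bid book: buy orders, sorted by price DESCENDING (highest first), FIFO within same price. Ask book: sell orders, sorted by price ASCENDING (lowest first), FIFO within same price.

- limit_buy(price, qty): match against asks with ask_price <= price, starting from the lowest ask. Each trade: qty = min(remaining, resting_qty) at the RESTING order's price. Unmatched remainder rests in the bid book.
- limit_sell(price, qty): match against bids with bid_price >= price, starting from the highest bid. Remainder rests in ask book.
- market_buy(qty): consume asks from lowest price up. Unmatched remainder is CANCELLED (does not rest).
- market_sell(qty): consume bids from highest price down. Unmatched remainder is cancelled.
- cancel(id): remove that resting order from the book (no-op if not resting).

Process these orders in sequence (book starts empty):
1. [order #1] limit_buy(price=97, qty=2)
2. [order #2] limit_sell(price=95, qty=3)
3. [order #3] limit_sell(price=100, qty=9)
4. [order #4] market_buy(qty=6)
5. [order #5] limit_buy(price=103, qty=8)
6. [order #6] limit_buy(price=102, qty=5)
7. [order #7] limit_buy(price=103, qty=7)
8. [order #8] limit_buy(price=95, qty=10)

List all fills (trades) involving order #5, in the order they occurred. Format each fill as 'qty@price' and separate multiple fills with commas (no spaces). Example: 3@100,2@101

After op 1 [order #1] limit_buy(price=97, qty=2): fills=none; bids=[#1:2@97] asks=[-]
After op 2 [order #2] limit_sell(price=95, qty=3): fills=#1x#2:2@97; bids=[-] asks=[#2:1@95]
After op 3 [order #3] limit_sell(price=100, qty=9): fills=none; bids=[-] asks=[#2:1@95 #3:9@100]
After op 4 [order #4] market_buy(qty=6): fills=#4x#2:1@95 #4x#3:5@100; bids=[-] asks=[#3:4@100]
After op 5 [order #5] limit_buy(price=103, qty=8): fills=#5x#3:4@100; bids=[#5:4@103] asks=[-]
After op 6 [order #6] limit_buy(price=102, qty=5): fills=none; bids=[#5:4@103 #6:5@102] asks=[-]
After op 7 [order #7] limit_buy(price=103, qty=7): fills=none; bids=[#5:4@103 #7:7@103 #6:5@102] asks=[-]
After op 8 [order #8] limit_buy(price=95, qty=10): fills=none; bids=[#5:4@103 #7:7@103 #6:5@102 #8:10@95] asks=[-]

Answer: 4@100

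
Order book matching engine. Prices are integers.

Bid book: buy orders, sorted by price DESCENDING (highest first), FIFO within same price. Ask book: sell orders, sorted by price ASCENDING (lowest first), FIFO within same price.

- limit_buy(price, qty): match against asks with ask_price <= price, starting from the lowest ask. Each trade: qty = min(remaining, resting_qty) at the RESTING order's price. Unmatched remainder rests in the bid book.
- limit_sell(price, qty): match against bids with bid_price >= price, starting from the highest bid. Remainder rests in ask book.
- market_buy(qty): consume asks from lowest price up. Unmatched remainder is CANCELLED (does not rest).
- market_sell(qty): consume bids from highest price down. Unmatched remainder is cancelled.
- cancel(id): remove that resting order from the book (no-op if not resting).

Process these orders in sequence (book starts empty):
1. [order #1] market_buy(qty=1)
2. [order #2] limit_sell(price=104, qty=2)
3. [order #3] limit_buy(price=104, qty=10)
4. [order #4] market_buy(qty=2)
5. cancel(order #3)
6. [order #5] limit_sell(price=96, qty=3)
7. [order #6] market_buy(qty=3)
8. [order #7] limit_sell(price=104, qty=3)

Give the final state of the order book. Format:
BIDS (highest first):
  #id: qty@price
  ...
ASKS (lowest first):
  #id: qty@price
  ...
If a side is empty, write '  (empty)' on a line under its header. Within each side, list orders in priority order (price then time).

Answer: BIDS (highest first):
  (empty)
ASKS (lowest first):
  #7: 3@104

Derivation:
After op 1 [order #1] market_buy(qty=1): fills=none; bids=[-] asks=[-]
After op 2 [order #2] limit_sell(price=104, qty=2): fills=none; bids=[-] asks=[#2:2@104]
After op 3 [order #3] limit_buy(price=104, qty=10): fills=#3x#2:2@104; bids=[#3:8@104] asks=[-]
After op 4 [order #4] market_buy(qty=2): fills=none; bids=[#3:8@104] asks=[-]
After op 5 cancel(order #3): fills=none; bids=[-] asks=[-]
After op 6 [order #5] limit_sell(price=96, qty=3): fills=none; bids=[-] asks=[#5:3@96]
After op 7 [order #6] market_buy(qty=3): fills=#6x#5:3@96; bids=[-] asks=[-]
After op 8 [order #7] limit_sell(price=104, qty=3): fills=none; bids=[-] asks=[#7:3@104]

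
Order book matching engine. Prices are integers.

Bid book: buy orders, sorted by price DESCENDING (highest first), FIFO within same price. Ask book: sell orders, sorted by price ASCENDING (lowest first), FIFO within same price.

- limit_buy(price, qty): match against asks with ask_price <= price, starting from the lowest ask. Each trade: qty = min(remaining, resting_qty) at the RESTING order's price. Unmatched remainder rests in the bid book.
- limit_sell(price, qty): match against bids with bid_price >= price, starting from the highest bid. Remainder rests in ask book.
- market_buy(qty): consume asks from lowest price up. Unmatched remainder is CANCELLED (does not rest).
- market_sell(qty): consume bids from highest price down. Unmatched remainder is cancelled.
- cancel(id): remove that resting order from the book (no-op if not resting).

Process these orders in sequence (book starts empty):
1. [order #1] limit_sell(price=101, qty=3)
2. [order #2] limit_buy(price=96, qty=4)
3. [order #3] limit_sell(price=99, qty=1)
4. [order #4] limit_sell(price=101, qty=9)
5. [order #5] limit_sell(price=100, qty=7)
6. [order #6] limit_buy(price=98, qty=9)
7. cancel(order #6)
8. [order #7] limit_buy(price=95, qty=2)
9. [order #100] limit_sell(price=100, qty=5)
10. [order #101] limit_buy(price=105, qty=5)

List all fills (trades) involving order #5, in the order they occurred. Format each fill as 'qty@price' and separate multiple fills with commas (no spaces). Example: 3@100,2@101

Answer: 4@100

Derivation:
After op 1 [order #1] limit_sell(price=101, qty=3): fills=none; bids=[-] asks=[#1:3@101]
After op 2 [order #2] limit_buy(price=96, qty=4): fills=none; bids=[#2:4@96] asks=[#1:3@101]
After op 3 [order #3] limit_sell(price=99, qty=1): fills=none; bids=[#2:4@96] asks=[#3:1@99 #1:3@101]
After op 4 [order #4] limit_sell(price=101, qty=9): fills=none; bids=[#2:4@96] asks=[#3:1@99 #1:3@101 #4:9@101]
After op 5 [order #5] limit_sell(price=100, qty=7): fills=none; bids=[#2:4@96] asks=[#3:1@99 #5:7@100 #1:3@101 #4:9@101]
After op 6 [order #6] limit_buy(price=98, qty=9): fills=none; bids=[#6:9@98 #2:4@96] asks=[#3:1@99 #5:7@100 #1:3@101 #4:9@101]
After op 7 cancel(order #6): fills=none; bids=[#2:4@96] asks=[#3:1@99 #5:7@100 #1:3@101 #4:9@101]
After op 8 [order #7] limit_buy(price=95, qty=2): fills=none; bids=[#2:4@96 #7:2@95] asks=[#3:1@99 #5:7@100 #1:3@101 #4:9@101]
After op 9 [order #100] limit_sell(price=100, qty=5): fills=none; bids=[#2:4@96 #7:2@95] asks=[#3:1@99 #5:7@100 #100:5@100 #1:3@101 #4:9@101]
After op 10 [order #101] limit_buy(price=105, qty=5): fills=#101x#3:1@99 #101x#5:4@100; bids=[#2:4@96 #7:2@95] asks=[#5:3@100 #100:5@100 #1:3@101 #4:9@101]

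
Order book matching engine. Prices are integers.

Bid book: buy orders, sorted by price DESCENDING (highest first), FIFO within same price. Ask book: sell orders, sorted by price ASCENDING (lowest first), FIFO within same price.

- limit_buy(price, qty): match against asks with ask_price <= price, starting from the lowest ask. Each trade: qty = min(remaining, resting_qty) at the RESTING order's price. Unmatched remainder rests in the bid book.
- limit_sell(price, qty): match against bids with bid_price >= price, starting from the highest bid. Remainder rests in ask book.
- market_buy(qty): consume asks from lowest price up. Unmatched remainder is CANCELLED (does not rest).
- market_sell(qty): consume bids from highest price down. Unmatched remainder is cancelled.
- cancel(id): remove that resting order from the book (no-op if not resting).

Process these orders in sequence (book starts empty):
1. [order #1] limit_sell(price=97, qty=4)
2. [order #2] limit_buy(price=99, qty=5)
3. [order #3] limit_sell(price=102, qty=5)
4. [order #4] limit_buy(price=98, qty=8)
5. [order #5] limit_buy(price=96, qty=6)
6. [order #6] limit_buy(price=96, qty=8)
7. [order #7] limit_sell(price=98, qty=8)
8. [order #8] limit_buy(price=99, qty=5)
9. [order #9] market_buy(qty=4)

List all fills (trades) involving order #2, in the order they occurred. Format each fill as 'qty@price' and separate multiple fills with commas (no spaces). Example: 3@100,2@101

After op 1 [order #1] limit_sell(price=97, qty=4): fills=none; bids=[-] asks=[#1:4@97]
After op 2 [order #2] limit_buy(price=99, qty=5): fills=#2x#1:4@97; bids=[#2:1@99] asks=[-]
After op 3 [order #3] limit_sell(price=102, qty=5): fills=none; bids=[#2:1@99] asks=[#3:5@102]
After op 4 [order #4] limit_buy(price=98, qty=8): fills=none; bids=[#2:1@99 #4:8@98] asks=[#3:5@102]
After op 5 [order #5] limit_buy(price=96, qty=6): fills=none; bids=[#2:1@99 #4:8@98 #5:6@96] asks=[#3:5@102]
After op 6 [order #6] limit_buy(price=96, qty=8): fills=none; bids=[#2:1@99 #4:8@98 #5:6@96 #6:8@96] asks=[#3:5@102]
After op 7 [order #7] limit_sell(price=98, qty=8): fills=#2x#7:1@99 #4x#7:7@98; bids=[#4:1@98 #5:6@96 #6:8@96] asks=[#3:5@102]
After op 8 [order #8] limit_buy(price=99, qty=5): fills=none; bids=[#8:5@99 #4:1@98 #5:6@96 #6:8@96] asks=[#3:5@102]
After op 9 [order #9] market_buy(qty=4): fills=#9x#3:4@102; bids=[#8:5@99 #4:1@98 #5:6@96 #6:8@96] asks=[#3:1@102]

Answer: 4@97,1@99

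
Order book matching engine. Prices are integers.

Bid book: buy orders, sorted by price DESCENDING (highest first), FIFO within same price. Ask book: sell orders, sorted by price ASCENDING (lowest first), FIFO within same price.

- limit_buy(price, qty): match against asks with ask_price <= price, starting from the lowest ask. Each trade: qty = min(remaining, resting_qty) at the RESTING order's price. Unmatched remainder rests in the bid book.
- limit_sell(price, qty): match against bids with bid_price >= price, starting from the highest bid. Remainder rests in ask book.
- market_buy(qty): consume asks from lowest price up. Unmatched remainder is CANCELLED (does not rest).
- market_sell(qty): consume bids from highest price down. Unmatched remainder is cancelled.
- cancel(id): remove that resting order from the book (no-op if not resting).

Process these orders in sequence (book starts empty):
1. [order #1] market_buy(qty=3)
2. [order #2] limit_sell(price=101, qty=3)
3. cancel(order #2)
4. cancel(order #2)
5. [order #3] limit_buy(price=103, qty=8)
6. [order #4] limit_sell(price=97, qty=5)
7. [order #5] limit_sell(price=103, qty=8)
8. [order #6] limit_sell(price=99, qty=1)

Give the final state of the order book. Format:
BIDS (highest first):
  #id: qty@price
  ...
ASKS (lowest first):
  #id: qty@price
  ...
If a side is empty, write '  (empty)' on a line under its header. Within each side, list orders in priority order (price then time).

Answer: BIDS (highest first):
  (empty)
ASKS (lowest first):
  #6: 1@99
  #5: 5@103

Derivation:
After op 1 [order #1] market_buy(qty=3): fills=none; bids=[-] asks=[-]
After op 2 [order #2] limit_sell(price=101, qty=3): fills=none; bids=[-] asks=[#2:3@101]
After op 3 cancel(order #2): fills=none; bids=[-] asks=[-]
After op 4 cancel(order #2): fills=none; bids=[-] asks=[-]
After op 5 [order #3] limit_buy(price=103, qty=8): fills=none; bids=[#3:8@103] asks=[-]
After op 6 [order #4] limit_sell(price=97, qty=5): fills=#3x#4:5@103; bids=[#3:3@103] asks=[-]
After op 7 [order #5] limit_sell(price=103, qty=8): fills=#3x#5:3@103; bids=[-] asks=[#5:5@103]
After op 8 [order #6] limit_sell(price=99, qty=1): fills=none; bids=[-] asks=[#6:1@99 #5:5@103]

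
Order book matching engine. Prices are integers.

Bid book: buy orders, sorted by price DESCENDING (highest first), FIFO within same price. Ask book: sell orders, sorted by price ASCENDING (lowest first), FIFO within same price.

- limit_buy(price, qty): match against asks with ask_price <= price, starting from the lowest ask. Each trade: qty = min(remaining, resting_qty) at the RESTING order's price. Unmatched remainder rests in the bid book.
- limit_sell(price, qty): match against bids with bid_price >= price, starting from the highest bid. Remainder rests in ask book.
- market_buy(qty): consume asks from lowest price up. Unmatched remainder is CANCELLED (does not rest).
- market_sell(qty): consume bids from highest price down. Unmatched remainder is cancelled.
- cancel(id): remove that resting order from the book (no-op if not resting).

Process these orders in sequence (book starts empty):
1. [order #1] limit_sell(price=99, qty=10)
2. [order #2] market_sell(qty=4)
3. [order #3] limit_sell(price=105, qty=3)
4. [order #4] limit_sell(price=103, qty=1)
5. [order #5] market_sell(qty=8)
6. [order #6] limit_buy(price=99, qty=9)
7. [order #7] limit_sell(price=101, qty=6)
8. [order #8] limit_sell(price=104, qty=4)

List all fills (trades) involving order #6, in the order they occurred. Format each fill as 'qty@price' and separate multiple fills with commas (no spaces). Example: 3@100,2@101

After op 1 [order #1] limit_sell(price=99, qty=10): fills=none; bids=[-] asks=[#1:10@99]
After op 2 [order #2] market_sell(qty=4): fills=none; bids=[-] asks=[#1:10@99]
After op 3 [order #3] limit_sell(price=105, qty=3): fills=none; bids=[-] asks=[#1:10@99 #3:3@105]
After op 4 [order #4] limit_sell(price=103, qty=1): fills=none; bids=[-] asks=[#1:10@99 #4:1@103 #3:3@105]
After op 5 [order #5] market_sell(qty=8): fills=none; bids=[-] asks=[#1:10@99 #4:1@103 #3:3@105]
After op 6 [order #6] limit_buy(price=99, qty=9): fills=#6x#1:9@99; bids=[-] asks=[#1:1@99 #4:1@103 #3:3@105]
After op 7 [order #7] limit_sell(price=101, qty=6): fills=none; bids=[-] asks=[#1:1@99 #7:6@101 #4:1@103 #3:3@105]
After op 8 [order #8] limit_sell(price=104, qty=4): fills=none; bids=[-] asks=[#1:1@99 #7:6@101 #4:1@103 #8:4@104 #3:3@105]

Answer: 9@99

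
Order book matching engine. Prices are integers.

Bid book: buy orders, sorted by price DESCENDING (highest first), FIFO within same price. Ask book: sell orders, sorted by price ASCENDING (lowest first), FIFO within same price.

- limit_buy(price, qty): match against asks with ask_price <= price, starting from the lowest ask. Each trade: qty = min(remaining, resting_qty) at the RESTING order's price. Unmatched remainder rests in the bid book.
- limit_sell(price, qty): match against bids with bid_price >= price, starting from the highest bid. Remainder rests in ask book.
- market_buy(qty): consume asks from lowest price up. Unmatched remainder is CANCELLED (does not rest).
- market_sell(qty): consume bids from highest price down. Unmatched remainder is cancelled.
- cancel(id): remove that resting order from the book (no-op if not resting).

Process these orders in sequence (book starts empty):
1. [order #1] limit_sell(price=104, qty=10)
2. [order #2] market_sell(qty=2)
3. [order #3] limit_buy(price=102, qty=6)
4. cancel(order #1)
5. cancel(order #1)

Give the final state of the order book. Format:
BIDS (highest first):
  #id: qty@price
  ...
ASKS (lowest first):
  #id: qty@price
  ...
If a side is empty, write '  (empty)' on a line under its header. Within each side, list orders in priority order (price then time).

Answer: BIDS (highest first):
  #3: 6@102
ASKS (lowest first):
  (empty)

Derivation:
After op 1 [order #1] limit_sell(price=104, qty=10): fills=none; bids=[-] asks=[#1:10@104]
After op 2 [order #2] market_sell(qty=2): fills=none; bids=[-] asks=[#1:10@104]
After op 3 [order #3] limit_buy(price=102, qty=6): fills=none; bids=[#3:6@102] asks=[#1:10@104]
After op 4 cancel(order #1): fills=none; bids=[#3:6@102] asks=[-]
After op 5 cancel(order #1): fills=none; bids=[#3:6@102] asks=[-]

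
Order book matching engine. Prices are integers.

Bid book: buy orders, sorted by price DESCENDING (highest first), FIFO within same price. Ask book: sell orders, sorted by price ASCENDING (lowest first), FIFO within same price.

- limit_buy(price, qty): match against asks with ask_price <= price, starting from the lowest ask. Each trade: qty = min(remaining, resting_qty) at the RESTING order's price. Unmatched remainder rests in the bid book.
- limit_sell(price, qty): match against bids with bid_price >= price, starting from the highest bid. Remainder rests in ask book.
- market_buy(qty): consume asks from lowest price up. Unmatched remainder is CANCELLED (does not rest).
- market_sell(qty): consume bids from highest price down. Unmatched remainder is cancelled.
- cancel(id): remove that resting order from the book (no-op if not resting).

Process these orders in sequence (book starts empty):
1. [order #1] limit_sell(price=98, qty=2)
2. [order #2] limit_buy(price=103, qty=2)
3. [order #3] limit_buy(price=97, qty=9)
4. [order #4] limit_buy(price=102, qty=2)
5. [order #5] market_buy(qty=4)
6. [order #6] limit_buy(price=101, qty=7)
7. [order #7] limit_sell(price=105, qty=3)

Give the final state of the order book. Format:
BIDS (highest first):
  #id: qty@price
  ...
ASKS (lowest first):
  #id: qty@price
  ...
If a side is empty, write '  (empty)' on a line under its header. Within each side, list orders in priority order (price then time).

After op 1 [order #1] limit_sell(price=98, qty=2): fills=none; bids=[-] asks=[#1:2@98]
After op 2 [order #2] limit_buy(price=103, qty=2): fills=#2x#1:2@98; bids=[-] asks=[-]
After op 3 [order #3] limit_buy(price=97, qty=9): fills=none; bids=[#3:9@97] asks=[-]
After op 4 [order #4] limit_buy(price=102, qty=2): fills=none; bids=[#4:2@102 #3:9@97] asks=[-]
After op 5 [order #5] market_buy(qty=4): fills=none; bids=[#4:2@102 #3:9@97] asks=[-]
After op 6 [order #6] limit_buy(price=101, qty=7): fills=none; bids=[#4:2@102 #6:7@101 #3:9@97] asks=[-]
After op 7 [order #7] limit_sell(price=105, qty=3): fills=none; bids=[#4:2@102 #6:7@101 #3:9@97] asks=[#7:3@105]

Answer: BIDS (highest first):
  #4: 2@102
  #6: 7@101
  #3: 9@97
ASKS (lowest first):
  #7: 3@105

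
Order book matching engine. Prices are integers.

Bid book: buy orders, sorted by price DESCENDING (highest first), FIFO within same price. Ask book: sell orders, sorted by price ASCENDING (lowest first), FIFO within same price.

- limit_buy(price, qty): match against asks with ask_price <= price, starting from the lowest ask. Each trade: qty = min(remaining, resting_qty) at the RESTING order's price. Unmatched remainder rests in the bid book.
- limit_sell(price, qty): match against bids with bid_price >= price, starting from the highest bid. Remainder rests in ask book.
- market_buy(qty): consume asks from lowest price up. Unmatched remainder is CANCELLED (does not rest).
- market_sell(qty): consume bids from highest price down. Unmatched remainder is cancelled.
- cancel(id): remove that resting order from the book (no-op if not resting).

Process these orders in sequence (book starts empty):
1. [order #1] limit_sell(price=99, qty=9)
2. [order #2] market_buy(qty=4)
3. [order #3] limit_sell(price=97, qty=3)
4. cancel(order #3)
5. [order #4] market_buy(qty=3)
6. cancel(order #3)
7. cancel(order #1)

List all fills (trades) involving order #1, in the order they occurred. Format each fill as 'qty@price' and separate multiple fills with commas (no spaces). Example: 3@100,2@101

After op 1 [order #1] limit_sell(price=99, qty=9): fills=none; bids=[-] asks=[#1:9@99]
After op 2 [order #2] market_buy(qty=4): fills=#2x#1:4@99; bids=[-] asks=[#1:5@99]
After op 3 [order #3] limit_sell(price=97, qty=3): fills=none; bids=[-] asks=[#3:3@97 #1:5@99]
After op 4 cancel(order #3): fills=none; bids=[-] asks=[#1:5@99]
After op 5 [order #4] market_buy(qty=3): fills=#4x#1:3@99; bids=[-] asks=[#1:2@99]
After op 6 cancel(order #3): fills=none; bids=[-] asks=[#1:2@99]
After op 7 cancel(order #1): fills=none; bids=[-] asks=[-]

Answer: 4@99,3@99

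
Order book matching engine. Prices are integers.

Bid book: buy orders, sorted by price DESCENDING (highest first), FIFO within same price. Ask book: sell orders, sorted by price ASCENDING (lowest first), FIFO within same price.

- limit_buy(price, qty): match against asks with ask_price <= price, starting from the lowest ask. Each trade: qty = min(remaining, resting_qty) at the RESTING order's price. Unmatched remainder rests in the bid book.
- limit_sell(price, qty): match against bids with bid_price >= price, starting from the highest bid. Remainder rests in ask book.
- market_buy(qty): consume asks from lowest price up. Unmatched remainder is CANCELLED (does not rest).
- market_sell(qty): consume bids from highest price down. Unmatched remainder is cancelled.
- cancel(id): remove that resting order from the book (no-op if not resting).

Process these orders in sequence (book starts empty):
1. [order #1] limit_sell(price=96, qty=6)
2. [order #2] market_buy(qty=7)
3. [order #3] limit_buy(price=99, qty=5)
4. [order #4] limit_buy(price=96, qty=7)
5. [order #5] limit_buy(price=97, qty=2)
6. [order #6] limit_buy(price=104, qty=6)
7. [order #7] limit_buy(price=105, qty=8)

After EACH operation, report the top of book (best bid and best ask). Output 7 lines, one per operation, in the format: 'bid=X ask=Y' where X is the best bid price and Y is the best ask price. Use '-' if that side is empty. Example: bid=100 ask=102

After op 1 [order #1] limit_sell(price=96, qty=6): fills=none; bids=[-] asks=[#1:6@96]
After op 2 [order #2] market_buy(qty=7): fills=#2x#1:6@96; bids=[-] asks=[-]
After op 3 [order #3] limit_buy(price=99, qty=5): fills=none; bids=[#3:5@99] asks=[-]
After op 4 [order #4] limit_buy(price=96, qty=7): fills=none; bids=[#3:5@99 #4:7@96] asks=[-]
After op 5 [order #5] limit_buy(price=97, qty=2): fills=none; bids=[#3:5@99 #5:2@97 #4:7@96] asks=[-]
After op 6 [order #6] limit_buy(price=104, qty=6): fills=none; bids=[#6:6@104 #3:5@99 #5:2@97 #4:7@96] asks=[-]
After op 7 [order #7] limit_buy(price=105, qty=8): fills=none; bids=[#7:8@105 #6:6@104 #3:5@99 #5:2@97 #4:7@96] asks=[-]

Answer: bid=- ask=96
bid=- ask=-
bid=99 ask=-
bid=99 ask=-
bid=99 ask=-
bid=104 ask=-
bid=105 ask=-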